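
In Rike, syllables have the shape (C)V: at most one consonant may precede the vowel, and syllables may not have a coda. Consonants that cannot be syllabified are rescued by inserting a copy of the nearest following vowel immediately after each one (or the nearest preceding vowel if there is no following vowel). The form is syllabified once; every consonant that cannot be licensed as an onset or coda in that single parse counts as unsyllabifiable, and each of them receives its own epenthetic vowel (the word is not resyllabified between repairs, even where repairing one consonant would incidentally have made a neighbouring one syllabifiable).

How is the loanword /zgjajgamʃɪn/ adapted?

zagajajagamɪʃɪnɪ

Under (C)V, the unsyllabifiable consonants are /z/, /g/, /j/, /m/, /n/ (no codas are permitted; onsets are limited to one consonant).
Inserting the epenthetic vowel yields /z/ → /za/, /g/ → /ga/, /j/ → /ja/, /m/ → /mɪ/, /n/ → /nɪ/.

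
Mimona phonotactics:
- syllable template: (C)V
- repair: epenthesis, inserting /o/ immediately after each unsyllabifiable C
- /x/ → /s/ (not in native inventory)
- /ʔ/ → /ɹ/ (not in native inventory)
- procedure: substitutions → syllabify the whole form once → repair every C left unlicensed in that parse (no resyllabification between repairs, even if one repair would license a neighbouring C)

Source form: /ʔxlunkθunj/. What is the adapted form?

ɹosolunokoθunojo

Substitution: /ʔ/ → /ɹ/, /x/ → /s/, giving /ɹslunkθunj/.
The consonants /ɹ/, /s/, /n/, /k/, /n/, /j/ cannot be parsed into a legal (C)V syllable (no codas are permitted; onsets are limited to one consonant).
Inserting the epenthetic vowel yields /ɹ/ → /ɹo/, /s/ → /so/, /n/ → /no/, /k/ → /ko/, /n/ → /no/, /j/ → /jo/.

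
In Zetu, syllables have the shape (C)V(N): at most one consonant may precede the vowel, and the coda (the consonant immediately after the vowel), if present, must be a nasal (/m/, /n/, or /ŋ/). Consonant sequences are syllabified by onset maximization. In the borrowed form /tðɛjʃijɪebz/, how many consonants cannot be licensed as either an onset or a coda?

The consonants /t/, /j/, /b/, /z/ cannot be parsed into a legal (C)V(N) syllable (only a nasal (/m/, /n/, or /ŋ/) is licensed in coda position; onsets are limited to one consonant).

4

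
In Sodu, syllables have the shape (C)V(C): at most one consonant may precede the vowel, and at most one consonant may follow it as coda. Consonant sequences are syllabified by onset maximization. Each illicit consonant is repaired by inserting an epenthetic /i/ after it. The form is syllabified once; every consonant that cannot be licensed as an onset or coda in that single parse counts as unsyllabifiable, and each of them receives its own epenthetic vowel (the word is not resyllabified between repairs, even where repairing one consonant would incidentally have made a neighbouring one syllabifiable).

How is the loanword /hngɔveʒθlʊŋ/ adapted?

Under (C)V(C), the unsyllabifiable consonants are /h/, /n/, /θ/ (at most one coda consonant is licensed; onsets are limited to one consonant).
Epenthesis after each stranded consonant: /h/ → /hi/, /n/ → /ni/, /θ/ → /θi/.

hinigɔveʒθilʊŋ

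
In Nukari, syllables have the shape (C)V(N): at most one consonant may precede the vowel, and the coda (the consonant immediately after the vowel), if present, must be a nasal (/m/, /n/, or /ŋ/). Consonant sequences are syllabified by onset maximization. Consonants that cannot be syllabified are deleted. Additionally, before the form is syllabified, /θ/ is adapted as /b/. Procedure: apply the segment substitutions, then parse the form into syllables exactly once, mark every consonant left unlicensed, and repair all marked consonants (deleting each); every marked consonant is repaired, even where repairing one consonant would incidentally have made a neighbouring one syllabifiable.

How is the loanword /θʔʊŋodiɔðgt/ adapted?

Substitution: /θ/ → /b/, giving /bʔʊŋodiɔðgt/.
Under (C)V(N), the unsyllabifiable consonants are /b/, /ð/, /g/, /t/ (only a nasal (/m/, /n/, or /ŋ/) is licensed in coda position; onsets are limited to one consonant).
Each unlicensed consonant is deleted: /b/, /ð/, /g/, /t/.

ʔʊŋodiɔ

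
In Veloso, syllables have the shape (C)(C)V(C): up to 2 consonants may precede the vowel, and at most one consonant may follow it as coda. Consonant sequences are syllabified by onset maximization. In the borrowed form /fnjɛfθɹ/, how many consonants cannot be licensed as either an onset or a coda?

3

Under (C)(C)V(C), the unsyllabifiable consonants are /f/, /θ/, /ɹ/ (at most one coda consonant is licensed; onsets may contain at most 2 consonants).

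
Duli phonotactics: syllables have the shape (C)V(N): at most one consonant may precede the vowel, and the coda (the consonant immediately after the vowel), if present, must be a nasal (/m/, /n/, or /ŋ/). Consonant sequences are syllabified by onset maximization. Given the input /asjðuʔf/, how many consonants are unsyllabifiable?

Syllabifying with onset maximization leaves /s/, /j/, /ʔ/, /f/ stranded (only a nasal (/m/, /n/, or /ŋ/) is licensed in coda position; onsets are limited to one consonant).

4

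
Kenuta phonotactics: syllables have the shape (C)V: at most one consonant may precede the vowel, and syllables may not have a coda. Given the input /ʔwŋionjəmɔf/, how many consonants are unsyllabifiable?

4

Under (C)V, the unsyllabifiable consonants are /ʔ/, /w/, /n/, /f/ (no codas are permitted; onsets are limited to one consonant).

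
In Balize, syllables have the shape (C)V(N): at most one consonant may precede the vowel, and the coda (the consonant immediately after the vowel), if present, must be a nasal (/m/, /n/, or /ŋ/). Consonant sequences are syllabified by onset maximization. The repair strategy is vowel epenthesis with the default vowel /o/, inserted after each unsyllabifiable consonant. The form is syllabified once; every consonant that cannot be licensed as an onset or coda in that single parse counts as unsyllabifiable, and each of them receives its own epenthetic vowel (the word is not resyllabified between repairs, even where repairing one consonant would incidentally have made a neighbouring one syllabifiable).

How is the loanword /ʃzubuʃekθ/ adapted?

The consonants /ʃ/, /k/, /θ/ cannot be parsed into a legal (C)V(N) syllable (only a nasal (/m/, /n/, or /ŋ/) is licensed in coda position; onsets are limited to one consonant).
Inserting the epenthetic vowel yields /ʃ/ → /ʃo/, /k/ → /ko/, /θ/ → /θo/.

ʃozubuʃekoθo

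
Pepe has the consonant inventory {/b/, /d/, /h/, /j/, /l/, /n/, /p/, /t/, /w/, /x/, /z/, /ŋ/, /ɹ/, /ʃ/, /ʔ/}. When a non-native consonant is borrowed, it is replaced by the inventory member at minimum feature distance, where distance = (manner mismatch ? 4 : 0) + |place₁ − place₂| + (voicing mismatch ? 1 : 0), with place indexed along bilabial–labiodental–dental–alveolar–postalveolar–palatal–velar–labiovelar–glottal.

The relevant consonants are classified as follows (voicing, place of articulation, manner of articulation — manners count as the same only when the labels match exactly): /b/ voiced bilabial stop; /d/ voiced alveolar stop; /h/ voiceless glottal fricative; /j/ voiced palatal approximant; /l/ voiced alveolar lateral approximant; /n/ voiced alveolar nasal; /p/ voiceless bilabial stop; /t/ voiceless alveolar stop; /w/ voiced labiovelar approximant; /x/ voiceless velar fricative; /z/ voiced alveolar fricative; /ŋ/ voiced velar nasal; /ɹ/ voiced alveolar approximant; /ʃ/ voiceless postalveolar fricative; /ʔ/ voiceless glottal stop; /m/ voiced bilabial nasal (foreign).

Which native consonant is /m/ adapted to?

/n/ is closest: same manner (nasal), place distance 3 (bilabial→alveolar), same voicing; total 3. Next closest is /b/ at distance 4.

n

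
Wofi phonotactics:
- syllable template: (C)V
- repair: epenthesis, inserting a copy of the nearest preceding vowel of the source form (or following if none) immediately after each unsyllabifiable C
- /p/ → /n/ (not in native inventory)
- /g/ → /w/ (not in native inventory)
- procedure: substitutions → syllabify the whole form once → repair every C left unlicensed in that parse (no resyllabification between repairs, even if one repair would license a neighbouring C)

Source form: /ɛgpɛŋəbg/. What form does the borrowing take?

ɛwɛnɛŋəbəwə

Substitution: /g/ → /w/, /p/ → /n/, giving /ɛwnɛŋəbw/.
Under (C)V, the unsyllabifiable consonants are /w/, /b/, /w/ (no codas are permitted; onsets are limited to one consonant).
Epenthesis after each stranded consonant: /w/ → /wɛ/, /b/ → /bə/, /w/ → /wə/.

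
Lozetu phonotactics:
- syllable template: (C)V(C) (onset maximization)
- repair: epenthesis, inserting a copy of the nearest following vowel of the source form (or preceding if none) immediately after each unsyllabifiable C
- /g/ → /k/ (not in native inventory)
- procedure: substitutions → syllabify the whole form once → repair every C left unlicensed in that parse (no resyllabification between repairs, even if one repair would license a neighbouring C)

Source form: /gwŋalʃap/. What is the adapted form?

kawaŋalʃap

Substitution: /g/ → /k/, giving /kwŋalʃap/.
The consonants /k/, /w/ cannot be parsed into a legal (C)V(C) syllable (at most one coda consonant is licensed; onsets are limited to one consonant).
Each unlicensed consonant becomes the onset of a new syllable: /k/ → /ka/, /w/ → /wa/.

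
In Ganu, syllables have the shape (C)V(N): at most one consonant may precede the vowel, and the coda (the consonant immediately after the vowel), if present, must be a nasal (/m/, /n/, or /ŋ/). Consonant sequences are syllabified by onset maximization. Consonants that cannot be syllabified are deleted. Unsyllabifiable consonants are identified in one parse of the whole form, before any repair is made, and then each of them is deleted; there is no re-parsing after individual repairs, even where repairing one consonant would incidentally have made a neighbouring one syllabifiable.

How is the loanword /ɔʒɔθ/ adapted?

Under (C)V(N), the unsyllabifiable consonants are /θ/ (only a nasal (/m/, /n/, or /ŋ/) is licensed in coda position; onsets are limited to one consonant).
Each unlicensed consonant is deleted: /θ/.

ɔʒɔ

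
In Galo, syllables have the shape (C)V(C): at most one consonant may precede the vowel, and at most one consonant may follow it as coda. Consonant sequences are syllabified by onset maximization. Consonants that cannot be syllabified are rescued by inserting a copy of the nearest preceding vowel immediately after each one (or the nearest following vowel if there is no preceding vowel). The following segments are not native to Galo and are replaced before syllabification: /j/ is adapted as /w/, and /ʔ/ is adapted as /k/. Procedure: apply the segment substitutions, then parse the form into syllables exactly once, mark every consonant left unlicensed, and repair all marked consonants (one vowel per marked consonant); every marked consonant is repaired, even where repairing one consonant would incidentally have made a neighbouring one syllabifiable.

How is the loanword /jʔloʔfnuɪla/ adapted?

wokolokfonuɪla

Substitution: /j/ → /w/, /ʔ/ → /k/, giving /wklokfnuɪla/.
Under (C)V(C), the unsyllabifiable consonants are /w/, /k/, /f/ (at most one coda consonant is licensed; onsets are limited to one consonant).
Inserting the epenthetic vowel yields /w/ → /wo/, /k/ → /ko/, /f/ → /fo/.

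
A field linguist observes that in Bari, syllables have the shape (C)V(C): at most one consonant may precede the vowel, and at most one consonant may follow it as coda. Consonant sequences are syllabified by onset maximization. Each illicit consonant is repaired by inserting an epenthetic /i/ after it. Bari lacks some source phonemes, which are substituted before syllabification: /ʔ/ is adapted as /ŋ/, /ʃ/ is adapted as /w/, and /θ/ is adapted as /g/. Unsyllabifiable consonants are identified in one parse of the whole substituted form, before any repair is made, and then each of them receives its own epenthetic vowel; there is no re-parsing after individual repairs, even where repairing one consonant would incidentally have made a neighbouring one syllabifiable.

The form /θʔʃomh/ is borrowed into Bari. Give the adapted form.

Substitution: /θ/ → /g/, /ʔ/ → /ŋ/, /ʃ/ → /w/, giving /gŋwomh/.
Syllabifying with onset maximization leaves /g/, /ŋ/, /h/ stranded (at most one coda consonant is licensed; onsets are limited to one consonant).
Epenthesis after each stranded consonant: /g/ → /gi/, /ŋ/ → /ŋi/, /h/ → /hi/.

giŋiwomhi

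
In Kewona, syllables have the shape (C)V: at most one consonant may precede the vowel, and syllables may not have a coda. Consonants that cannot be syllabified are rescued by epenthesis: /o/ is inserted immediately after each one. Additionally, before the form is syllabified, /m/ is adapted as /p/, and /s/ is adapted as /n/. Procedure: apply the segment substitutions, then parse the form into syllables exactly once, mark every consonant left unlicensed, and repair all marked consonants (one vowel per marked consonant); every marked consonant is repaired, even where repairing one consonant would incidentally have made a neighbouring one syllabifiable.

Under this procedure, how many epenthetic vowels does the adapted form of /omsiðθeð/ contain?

3

After substitution the input is /opniðθeð/.
The unsyllabifiable consonants are /p/, /ð/, /ð/; each receives one epenthetic vowel.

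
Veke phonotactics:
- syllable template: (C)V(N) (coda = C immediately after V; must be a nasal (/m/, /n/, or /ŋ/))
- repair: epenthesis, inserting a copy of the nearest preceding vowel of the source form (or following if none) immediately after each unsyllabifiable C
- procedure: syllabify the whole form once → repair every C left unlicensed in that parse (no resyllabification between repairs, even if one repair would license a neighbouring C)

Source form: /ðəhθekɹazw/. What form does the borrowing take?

Under (C)V(N), the unsyllabifiable consonants are /h/, /k/, /z/, /w/ (only a nasal (/m/, /n/, or /ŋ/) is licensed in coda position; onsets are limited to one consonant).
Each unlicensed consonant becomes the onset of a new syllable: /h/ → /hə/, /k/ → /ke/, /z/ → /za/, /w/ → /wa/.

ðəhəθekeɹazawa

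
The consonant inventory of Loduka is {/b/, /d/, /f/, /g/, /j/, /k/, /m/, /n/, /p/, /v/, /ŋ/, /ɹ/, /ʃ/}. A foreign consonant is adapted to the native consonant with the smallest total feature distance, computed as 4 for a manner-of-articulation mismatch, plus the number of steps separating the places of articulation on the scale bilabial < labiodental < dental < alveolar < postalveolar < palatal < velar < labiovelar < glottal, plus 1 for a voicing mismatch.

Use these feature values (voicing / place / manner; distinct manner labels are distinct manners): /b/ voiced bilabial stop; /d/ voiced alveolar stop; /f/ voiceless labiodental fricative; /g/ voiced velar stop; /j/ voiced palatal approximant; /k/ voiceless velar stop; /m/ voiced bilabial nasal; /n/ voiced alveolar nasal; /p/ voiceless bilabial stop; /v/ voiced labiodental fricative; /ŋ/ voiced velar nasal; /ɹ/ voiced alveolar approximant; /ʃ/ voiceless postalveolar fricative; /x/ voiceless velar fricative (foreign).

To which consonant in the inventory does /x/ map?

ʃ

/ʃ/ is closest: same manner (fricative), place distance 2 (velar→postalveolar), same voicing; total 2. Next closest is /k/ at distance 4.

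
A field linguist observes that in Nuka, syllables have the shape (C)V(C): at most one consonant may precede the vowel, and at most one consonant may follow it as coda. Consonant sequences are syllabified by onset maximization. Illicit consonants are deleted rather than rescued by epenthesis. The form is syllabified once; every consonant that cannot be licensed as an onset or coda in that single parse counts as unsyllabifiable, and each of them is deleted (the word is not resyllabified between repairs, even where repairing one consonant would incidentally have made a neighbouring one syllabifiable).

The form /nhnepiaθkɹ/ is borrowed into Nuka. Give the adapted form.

Under (C)V(C), the unsyllabifiable consonants are /n/, /h/, /k/, /ɹ/ (at most one coda consonant is licensed; onsets are limited to one consonant).
Deleting the stranded consonants removes /n/, /h/, /k/, /ɹ/.

nepiaθ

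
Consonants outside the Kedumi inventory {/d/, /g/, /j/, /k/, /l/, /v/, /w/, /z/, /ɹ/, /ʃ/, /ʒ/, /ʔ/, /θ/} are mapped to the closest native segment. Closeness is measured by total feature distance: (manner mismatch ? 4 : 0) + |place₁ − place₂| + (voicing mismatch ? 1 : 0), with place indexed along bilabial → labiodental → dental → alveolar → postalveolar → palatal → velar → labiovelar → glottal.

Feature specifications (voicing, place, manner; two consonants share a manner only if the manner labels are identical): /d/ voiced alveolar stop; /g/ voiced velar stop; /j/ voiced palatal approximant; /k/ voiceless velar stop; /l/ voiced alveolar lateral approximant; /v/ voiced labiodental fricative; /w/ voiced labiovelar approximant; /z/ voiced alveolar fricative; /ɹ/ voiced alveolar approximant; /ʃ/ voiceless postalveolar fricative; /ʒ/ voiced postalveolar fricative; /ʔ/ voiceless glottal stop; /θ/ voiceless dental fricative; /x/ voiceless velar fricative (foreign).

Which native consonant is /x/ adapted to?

ʃ

/ʃ/ is closest: same manner (fricative), place distance 2 (velar→postalveolar), same voicing; total 2. Next closest is /ʒ/ at distance 3.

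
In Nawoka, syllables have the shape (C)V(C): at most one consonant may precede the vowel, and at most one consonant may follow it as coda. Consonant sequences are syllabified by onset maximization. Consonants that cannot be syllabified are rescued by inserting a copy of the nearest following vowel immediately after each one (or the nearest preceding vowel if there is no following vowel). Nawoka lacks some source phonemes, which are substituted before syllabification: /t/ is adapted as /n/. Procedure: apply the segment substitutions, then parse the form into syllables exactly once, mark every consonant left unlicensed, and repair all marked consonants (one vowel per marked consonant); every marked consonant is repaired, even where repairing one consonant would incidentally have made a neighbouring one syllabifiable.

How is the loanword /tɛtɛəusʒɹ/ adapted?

Substitution: /t/ → /n/, giving /nɛnɛəusʒɹ/.
Under (C)V(C), the unsyllabifiable consonants are /ʒ/, /ɹ/ (at most one coda consonant is licensed; onsets are limited to one consonant).
Epenthesis after each stranded consonant: /ʒ/ → /ʒu/, /ɹ/ → /ɹu/.

nɛnɛəusʒuɹu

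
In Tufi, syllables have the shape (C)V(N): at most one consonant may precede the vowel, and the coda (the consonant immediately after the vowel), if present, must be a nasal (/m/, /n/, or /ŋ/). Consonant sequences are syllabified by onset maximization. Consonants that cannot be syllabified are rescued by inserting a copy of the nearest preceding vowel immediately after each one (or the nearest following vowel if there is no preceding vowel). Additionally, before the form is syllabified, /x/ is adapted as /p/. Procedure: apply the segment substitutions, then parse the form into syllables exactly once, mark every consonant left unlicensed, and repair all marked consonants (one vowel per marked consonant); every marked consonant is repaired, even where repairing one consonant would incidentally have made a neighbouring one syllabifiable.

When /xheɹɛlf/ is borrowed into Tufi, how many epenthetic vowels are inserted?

After substitution the input is /pheɹɛlf/.
The unsyllabifiable consonants are /p/, /l/, /f/; each receives one epenthetic vowel.

3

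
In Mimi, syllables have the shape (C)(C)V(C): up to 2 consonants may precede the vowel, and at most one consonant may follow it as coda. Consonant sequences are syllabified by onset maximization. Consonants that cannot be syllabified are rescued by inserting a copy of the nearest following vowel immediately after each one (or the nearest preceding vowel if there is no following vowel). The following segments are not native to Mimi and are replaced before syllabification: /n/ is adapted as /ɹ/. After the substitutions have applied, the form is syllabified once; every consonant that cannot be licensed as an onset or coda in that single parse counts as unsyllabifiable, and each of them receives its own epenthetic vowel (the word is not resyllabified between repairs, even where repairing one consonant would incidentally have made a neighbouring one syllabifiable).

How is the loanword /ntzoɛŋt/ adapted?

Substitution: /n/ → /ɹ/, giving /ɹtzoɛŋt/.
Under (C)(C)V(C), the unsyllabifiable consonants are /ɹ/, /t/ (at most one coda consonant is licensed; onsets may contain at most 2 consonants).
Inserting the epenthetic vowel yields /ɹ/ → /ɹo/, /t/ → /tɛ/.

ɹotzoɛŋtɛ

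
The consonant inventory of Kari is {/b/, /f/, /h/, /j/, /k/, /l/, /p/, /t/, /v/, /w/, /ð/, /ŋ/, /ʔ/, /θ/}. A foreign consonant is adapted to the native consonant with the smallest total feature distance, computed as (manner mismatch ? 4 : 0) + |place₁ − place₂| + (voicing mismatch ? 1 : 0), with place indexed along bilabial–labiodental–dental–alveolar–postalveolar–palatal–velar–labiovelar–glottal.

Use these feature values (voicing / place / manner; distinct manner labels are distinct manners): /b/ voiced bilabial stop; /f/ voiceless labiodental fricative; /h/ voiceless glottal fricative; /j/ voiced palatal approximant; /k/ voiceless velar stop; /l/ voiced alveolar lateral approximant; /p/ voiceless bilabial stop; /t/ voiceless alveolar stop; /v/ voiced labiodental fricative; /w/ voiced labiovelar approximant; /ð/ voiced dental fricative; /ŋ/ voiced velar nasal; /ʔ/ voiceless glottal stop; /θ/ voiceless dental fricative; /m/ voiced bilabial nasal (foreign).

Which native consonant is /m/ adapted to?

b

/b/ is closest: manner differs (nasal→stop, +4), place distance 0 (bilabial→bilabial), same voicing; total 4. Next closest is /p/ at distance 5.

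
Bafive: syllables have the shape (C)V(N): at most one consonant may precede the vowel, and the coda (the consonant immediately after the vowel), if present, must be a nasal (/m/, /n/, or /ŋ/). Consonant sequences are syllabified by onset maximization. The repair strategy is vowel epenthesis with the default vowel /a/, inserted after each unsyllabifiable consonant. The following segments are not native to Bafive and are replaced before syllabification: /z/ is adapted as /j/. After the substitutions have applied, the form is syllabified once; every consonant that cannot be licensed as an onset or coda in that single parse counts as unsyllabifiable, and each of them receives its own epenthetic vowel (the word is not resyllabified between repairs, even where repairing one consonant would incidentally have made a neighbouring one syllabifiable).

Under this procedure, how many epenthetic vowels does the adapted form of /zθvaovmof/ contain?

After substitution the input is /jθvaovmof/.
The unsyllabifiable consonants are /j/, /θ/, /v/, /f/; each receives one epenthetic vowel.

4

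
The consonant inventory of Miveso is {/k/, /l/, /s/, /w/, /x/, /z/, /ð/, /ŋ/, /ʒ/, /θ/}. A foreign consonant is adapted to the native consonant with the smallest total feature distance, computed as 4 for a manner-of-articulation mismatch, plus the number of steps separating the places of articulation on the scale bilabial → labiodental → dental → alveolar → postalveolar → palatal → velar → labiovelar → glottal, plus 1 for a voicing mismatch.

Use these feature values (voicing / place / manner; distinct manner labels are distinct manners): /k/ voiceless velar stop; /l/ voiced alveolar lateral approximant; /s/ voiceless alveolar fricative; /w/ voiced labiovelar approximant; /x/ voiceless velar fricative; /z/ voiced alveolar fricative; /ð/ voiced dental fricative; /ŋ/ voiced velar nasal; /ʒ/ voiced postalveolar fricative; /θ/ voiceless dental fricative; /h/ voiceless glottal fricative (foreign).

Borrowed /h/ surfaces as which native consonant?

x

/x/ is closest: same manner (fricative), place distance 2 (glottal→velar), same voicing; total 2. Next closest is /s/ at distance 5.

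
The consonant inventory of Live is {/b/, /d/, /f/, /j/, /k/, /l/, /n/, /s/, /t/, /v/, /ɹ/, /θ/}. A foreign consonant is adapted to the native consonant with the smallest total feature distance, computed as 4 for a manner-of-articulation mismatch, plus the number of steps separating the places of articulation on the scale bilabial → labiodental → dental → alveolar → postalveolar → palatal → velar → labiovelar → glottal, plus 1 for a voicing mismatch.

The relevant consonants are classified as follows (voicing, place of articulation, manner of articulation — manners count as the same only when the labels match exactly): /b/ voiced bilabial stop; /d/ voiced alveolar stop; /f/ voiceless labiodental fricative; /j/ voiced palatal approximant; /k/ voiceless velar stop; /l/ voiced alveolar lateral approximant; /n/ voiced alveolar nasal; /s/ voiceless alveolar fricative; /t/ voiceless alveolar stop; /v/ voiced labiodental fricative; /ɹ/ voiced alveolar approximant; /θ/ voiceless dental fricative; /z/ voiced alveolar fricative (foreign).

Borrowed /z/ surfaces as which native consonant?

/s/ is closest: same manner (fricative), place distance 0 (alveolar→alveolar), voicing differs (+1); total 1. Next closest is /v/ at distance 2.

s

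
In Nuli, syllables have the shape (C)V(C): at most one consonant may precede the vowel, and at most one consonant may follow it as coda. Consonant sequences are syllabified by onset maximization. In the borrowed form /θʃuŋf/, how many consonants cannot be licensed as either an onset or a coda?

Syllabifying with onset maximization leaves /θ/, /f/ stranded (at most one coda consonant is licensed; onsets are limited to one consonant).

2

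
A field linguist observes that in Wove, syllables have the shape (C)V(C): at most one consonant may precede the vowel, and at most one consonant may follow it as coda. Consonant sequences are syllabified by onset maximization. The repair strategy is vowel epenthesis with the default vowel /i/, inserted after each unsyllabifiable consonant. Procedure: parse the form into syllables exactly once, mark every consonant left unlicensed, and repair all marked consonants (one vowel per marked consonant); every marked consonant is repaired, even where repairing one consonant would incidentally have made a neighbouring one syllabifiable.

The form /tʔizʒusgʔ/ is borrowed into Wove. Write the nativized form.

The consonants /t/, /g/, /ʔ/ cannot be parsed into a legal (C)V(C) syllable (at most one coda consonant is licensed; onsets are limited to one consonant).
Inserting the epenthetic vowel yields /t/ → /ti/, /g/ → /gi/, /ʔ/ → /ʔi/.

tiʔizʒusgiʔi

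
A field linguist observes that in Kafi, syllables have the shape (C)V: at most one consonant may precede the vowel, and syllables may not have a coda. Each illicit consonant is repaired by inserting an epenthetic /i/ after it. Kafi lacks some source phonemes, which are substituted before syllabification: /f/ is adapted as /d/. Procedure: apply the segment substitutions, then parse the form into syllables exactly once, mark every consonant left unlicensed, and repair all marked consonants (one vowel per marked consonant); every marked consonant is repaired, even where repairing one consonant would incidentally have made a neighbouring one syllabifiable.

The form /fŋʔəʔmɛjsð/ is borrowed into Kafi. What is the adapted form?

diŋiʔəʔimɛjisiði

Substitution: /f/ → /d/, giving /dŋʔəʔmɛjsð/.
Under (C)V, the unsyllabifiable consonants are /d/, /ŋ/, /ʔ/, /j/, /s/, /ð/ (no codas are permitted; onsets are limited to one consonant).
Each unlicensed consonant becomes the onset of a new syllable: /d/ → /di/, /ŋ/ → /ŋi/, /ʔ/ → /ʔi/, /j/ → /ji/, /s/ → /si/, /ð/ → /ði/.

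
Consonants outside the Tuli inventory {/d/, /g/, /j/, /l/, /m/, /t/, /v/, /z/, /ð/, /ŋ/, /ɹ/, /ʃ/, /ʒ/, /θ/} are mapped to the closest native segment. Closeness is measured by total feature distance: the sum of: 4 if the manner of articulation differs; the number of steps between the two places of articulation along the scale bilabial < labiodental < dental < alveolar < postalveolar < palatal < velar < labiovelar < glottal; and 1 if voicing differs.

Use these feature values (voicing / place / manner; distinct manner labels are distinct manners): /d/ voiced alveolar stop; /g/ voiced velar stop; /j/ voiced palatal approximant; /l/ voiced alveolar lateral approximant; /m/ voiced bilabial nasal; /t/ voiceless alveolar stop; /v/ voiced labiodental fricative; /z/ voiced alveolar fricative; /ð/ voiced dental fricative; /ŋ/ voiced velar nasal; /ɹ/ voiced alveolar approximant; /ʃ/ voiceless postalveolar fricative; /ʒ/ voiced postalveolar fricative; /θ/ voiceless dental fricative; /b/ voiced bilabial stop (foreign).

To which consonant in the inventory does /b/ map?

/d/ is closest: same manner (stop), place distance 3 (bilabial→alveolar), same voicing; total 3. Next closest is /m/ at distance 4.

d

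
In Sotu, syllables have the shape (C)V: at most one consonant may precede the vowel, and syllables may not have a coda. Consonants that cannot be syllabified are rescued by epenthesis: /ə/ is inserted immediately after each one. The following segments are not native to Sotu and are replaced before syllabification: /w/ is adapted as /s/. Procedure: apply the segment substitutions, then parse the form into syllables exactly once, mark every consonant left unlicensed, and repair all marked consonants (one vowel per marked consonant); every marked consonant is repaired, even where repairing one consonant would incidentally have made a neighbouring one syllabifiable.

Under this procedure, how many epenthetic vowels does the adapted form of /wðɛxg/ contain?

After substitution the input is /sðɛxg/.
The unsyllabifiable consonants are /s/, /x/, /g/; each receives one epenthetic vowel.

3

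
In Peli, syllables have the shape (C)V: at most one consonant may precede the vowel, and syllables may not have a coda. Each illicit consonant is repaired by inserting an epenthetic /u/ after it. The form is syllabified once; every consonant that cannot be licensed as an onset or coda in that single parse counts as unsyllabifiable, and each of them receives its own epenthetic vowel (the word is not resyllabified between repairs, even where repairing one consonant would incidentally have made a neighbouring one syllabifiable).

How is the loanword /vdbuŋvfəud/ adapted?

Syllabifying with onset maximization leaves /v/, /d/, /ŋ/, /v/, /d/ stranded (no codas are permitted; onsets are limited to one consonant).
Inserting the epenthetic vowel yields /v/ → /vu/, /d/ → /du/, /ŋ/ → /ŋu/, /v/ → /vu/, /d/ → /du/.

vudubuŋuvufəudu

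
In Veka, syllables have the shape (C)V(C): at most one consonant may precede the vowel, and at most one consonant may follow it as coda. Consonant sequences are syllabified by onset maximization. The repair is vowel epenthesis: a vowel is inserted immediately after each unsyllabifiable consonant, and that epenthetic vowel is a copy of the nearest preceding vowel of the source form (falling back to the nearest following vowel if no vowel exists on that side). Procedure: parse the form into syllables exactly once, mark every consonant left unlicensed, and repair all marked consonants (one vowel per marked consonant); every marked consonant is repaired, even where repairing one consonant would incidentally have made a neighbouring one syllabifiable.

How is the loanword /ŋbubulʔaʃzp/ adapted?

Syllabifying with onset maximization leaves /ŋ/, /z/, /p/ stranded (at most one coda consonant is licensed; onsets are limited to one consonant).
Each unlicensed consonant becomes the onset of a new syllable: /ŋ/ → /ŋu/, /z/ → /za/, /p/ → /pa/.

ŋububulʔaʃzapa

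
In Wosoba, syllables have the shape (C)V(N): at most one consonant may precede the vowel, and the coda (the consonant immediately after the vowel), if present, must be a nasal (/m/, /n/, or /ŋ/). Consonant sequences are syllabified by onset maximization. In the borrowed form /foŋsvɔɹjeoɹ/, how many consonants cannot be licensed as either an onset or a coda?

Syllabifying with onset maximization leaves /s/, /ɹ/, /ɹ/ stranded (only a nasal (/m/, /n/, or /ŋ/) is licensed in coda position; onsets are limited to one consonant).

3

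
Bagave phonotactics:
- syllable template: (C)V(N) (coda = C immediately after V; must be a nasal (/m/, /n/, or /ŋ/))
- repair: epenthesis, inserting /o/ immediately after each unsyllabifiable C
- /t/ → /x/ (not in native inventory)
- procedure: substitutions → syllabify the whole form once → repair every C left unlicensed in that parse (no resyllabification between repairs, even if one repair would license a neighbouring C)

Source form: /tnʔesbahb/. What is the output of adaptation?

Substitution: /t/ → /x/, giving /xnʔesbahb/.
The consonants /x/, /n/, /s/, /h/, /b/ cannot be parsed into a legal (C)V(N) syllable (only a nasal (/m/, /n/, or /ŋ/) is licensed in coda position; onsets are limited to one consonant).
Inserting the epenthetic vowel yields /x/ → /xo/, /n/ → /no/, /s/ → /so/, /h/ → /ho/, /b/ → /bo/.

xonoʔesobahobo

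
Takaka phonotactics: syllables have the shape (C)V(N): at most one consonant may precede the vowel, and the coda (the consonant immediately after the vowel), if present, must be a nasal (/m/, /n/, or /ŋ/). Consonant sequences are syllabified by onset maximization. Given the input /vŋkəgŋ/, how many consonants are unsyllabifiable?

Under (C)V(N), the unsyllabifiable consonants are /v/, /ŋ/, /g/, /ŋ/ (only a nasal (/m/, /n/, or /ŋ/) is licensed in coda position; onsets are limited to one consonant).

4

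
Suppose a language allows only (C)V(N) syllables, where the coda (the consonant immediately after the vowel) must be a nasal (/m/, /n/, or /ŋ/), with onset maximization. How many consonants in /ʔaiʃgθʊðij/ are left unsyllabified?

The consonants /ʃ/, /g/, /j/ cannot be parsed into a legal (C)V(N) syllable (only a nasal (/m/, /n/, or /ŋ/) is licensed in coda position; onsets are limited to one consonant).

3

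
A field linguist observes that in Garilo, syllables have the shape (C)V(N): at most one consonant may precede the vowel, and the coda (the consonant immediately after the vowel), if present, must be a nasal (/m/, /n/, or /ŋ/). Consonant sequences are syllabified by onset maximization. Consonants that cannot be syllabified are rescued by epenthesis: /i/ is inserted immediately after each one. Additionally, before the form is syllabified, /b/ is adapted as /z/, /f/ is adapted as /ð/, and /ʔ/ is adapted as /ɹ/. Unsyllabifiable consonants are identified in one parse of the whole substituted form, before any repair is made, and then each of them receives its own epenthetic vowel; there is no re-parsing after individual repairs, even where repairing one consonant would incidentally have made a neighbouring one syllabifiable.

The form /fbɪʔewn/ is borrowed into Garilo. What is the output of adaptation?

ðizɪɹewini

Substitution: /f/ → /ð/, /b/ → /z/, /ʔ/ → /ɹ/, giving /ðzɪɹewn/.
Syllabifying with onset maximization leaves /ð/, /w/, /n/ stranded (only a nasal (/m/, /n/, or /ŋ/) is licensed in coda position; onsets are limited to one consonant).
Epenthesis after each stranded consonant: /ð/ → /ði/, /w/ → /wi/, /n/ → /ni/.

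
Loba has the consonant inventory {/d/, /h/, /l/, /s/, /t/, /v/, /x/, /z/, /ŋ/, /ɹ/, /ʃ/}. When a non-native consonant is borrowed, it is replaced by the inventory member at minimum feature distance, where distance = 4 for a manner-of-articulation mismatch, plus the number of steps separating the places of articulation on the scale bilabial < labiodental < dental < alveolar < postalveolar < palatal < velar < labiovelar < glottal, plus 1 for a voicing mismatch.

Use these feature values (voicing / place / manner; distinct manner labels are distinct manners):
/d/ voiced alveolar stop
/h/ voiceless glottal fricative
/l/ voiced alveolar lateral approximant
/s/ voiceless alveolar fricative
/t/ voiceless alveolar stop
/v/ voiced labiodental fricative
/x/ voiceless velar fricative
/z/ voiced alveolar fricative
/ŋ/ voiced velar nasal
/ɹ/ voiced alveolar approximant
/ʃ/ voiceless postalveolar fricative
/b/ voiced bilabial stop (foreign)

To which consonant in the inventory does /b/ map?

d

/d/ is closest: same manner (stop), place distance 3 (bilabial→alveolar), same voicing; total 3. Next closest is /t/ at distance 4.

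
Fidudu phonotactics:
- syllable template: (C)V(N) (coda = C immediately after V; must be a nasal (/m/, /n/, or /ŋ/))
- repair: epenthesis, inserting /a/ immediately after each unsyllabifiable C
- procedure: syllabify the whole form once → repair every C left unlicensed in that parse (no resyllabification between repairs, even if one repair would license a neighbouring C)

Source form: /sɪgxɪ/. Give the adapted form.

sɪgaxɪ

Under (C)V(N), the unsyllabifiable consonants are /g/ (only a nasal (/m/, /n/, or /ŋ/) is licensed in coda position; onsets are limited to one consonant).
Each unlicensed consonant becomes the onset of a new syllable: /g/ → /ga/.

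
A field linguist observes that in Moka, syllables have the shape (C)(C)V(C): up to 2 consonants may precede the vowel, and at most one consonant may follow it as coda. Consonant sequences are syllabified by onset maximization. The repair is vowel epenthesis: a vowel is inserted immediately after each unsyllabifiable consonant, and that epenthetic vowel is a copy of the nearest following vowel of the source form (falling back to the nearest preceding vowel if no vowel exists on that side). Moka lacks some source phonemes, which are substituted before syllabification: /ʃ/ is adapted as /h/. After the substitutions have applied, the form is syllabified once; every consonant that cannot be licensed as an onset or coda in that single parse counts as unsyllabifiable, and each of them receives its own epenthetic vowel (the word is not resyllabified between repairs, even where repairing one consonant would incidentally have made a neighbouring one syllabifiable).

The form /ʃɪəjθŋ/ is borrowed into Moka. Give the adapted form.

hɪəjθəŋə

Substitution: /ʃ/ → /h/, giving /hɪəjθŋ/.
The consonants /θ/, /ŋ/ cannot be parsed into a legal (C)(C)V(C) syllable (at most one coda consonant is licensed; onsets may contain at most 2 consonants).
Each unlicensed consonant becomes the onset of a new syllable: /θ/ → /θə/, /ŋ/ → /ŋə/.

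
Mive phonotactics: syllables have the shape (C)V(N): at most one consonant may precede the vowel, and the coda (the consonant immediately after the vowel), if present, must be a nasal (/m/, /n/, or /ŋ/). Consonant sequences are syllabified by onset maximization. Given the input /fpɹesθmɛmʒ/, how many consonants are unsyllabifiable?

5

Syllabifying with onset maximization leaves /f/, /p/, /s/, /θ/, /ʒ/ stranded (only a nasal (/m/, /n/, or /ŋ/) is licensed in coda position; onsets are limited to one consonant).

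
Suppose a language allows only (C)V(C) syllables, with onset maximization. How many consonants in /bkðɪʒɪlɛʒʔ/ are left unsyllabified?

Under (C)V(C), the unsyllabifiable consonants are /b/, /k/, /ʔ/ (at most one coda consonant is licensed; onsets are limited to one consonant).

3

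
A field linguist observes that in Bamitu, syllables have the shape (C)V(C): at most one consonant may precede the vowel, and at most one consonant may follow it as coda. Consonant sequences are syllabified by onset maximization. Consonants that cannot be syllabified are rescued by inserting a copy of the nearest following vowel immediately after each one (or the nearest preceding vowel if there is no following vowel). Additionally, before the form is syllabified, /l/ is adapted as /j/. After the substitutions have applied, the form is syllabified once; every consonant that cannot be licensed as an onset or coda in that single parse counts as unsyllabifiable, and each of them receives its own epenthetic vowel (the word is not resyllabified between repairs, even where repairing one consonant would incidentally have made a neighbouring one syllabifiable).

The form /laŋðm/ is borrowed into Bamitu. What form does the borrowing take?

jaŋðama

Substitution: /l/ → /j/, giving /jaŋðm/.
Syllabifying with onset maximization leaves /ð/, /m/ stranded (at most one coda consonant is licensed; onsets are limited to one consonant).
Epenthesis after each stranded consonant: /ð/ → /ða/, /m/ → /ma/.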